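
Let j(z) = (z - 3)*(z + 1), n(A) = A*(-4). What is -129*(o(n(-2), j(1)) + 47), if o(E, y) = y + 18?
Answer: -7869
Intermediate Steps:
n(A) = -4*A
j(z) = (1 + z)*(-3 + z) (j(z) = (-3 + z)*(1 + z) = (1 + z)*(-3 + z))
o(E, y) = 18 + y
-129*(o(n(-2), j(1)) + 47) = -129*((18 + (-3 + 1**2 - 2*1)) + 47) = -129*((18 + (-3 + 1 - 2)) + 47) = -129*((18 - 4) + 47) = -129*(14 + 47) = -129*61 = -7869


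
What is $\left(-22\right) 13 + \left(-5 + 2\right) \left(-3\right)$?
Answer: $-277$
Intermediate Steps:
$\left(-22\right) 13 + \left(-5 + 2\right) \left(-3\right) = -286 - -9 = -286 + 9 = -277$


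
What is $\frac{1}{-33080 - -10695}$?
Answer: $- \frac{1}{22385} \approx -4.4673 \cdot 10^{-5}$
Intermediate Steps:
$\frac{1}{-33080 - -10695} = \frac{1}{-33080 + 10695} = \frac{1}{-22385} = - \frac{1}{22385}$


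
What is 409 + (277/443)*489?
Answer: 316640/443 ≈ 714.76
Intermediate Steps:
409 + (277/443)*489 = 409 + 135453/443 = 316640/443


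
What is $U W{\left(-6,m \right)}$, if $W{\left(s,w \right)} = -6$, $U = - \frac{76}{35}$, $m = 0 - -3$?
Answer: $\frac{456}{35} \approx 13.029$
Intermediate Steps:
$m = 3$ ($m = 0 + 3 = 3$)
$U = - \frac{76}{35}$ ($U = \left(-76\right) \frac{1}{35} = - \frac{76}{35} \approx -2.1714$)
$U W{\left(-6,m \right)} = \left(- \frac{76}{35}\right) \left(-6\right) = \frac{456}{35}$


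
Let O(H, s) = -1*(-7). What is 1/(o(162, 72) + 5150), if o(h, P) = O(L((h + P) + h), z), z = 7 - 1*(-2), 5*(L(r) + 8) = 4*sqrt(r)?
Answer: 1/5157 ≈ 0.00019391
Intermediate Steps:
L(r) = -8 + 4*sqrt(r)/5 (L(r) = -8 + (4*sqrt(r))/5 = -8 + 4*sqrt(r)/5)
z = 9 (z = 7 + 2 = 9)
O(H, s) = 7
o(h, P) = 7
1/(o(162, 72) + 5150) = 1/(7 + 5150) = 1/5157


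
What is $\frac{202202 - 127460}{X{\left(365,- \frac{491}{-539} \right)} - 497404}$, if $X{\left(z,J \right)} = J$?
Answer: $- \frac{13428646}{89366755} \approx -0.15026$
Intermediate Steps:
$\frac{202202 - 127460}{X{\left(365,- \frac{491}{-539} \right)} - 497404} = \frac{202202 - 127460}{- \frac{491}{-539} - 497404} = \frac{74742}{\left(-491\right) \left(- \frac{1}{539}\right) - 497404} = \frac{74742}{\frac{491}{539} - 497404} = \frac{74742}{- \frac{268100265}{539}} = 74742 \left(- \frac{539}{268100265}\right) = - \frac{13428646}{89366755}$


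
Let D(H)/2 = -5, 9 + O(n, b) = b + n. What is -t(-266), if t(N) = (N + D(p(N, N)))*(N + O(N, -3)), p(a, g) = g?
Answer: -150144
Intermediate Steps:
O(n, b) = -9 + b + n (O(n, b) = -9 + (b + n) = -9 + b + n)
D(H) = -10 (D(H) = 2*(-5) = -10)
t(N) = (-12 + 2*N)*(-10 + N) (t(N) = (N - 10)*(N + (-9 - 3 + N)) = (-10 + N)*(N + (-12 + N)) = (-10 + N)*(-12 + 2*N) = (-12 + 2*N)*(-10 + N))
-t(-266) = -(120 - 32*(-266) + 2*(-266)**2) = -(120 + 8512 + 2*70756) = -(120 + 8512 + 141512) = -1*150144 = -150144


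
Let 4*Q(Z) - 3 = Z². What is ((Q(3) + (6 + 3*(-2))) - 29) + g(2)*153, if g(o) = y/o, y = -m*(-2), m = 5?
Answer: 739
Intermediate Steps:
Q(Z) = ¾ + Z²/4
y = 10 (y = -1*5*(-2) = -5*(-2) = 10)
g(o) = 10/o
((Q(3) + (6 + 3*(-2))) - 29) + g(2)*153 = (((¾ + (¼)*3²) + (6 + 3*(-2))) - 29) + (10/2)*153 = (((¾ + (¼)*9) + (6 - 6)) - 29) + (10*(½))*153 = (((¾ + 9/4) + 0) - 29) + 5*153 = ((3 + 0) - 29) + 765 = (3 - 29) + 765 = -26 + 765 = 739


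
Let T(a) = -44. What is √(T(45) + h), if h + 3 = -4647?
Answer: I*√4694 ≈ 68.513*I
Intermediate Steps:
h = -4650 (h = -3 - 4647 = -4650)
√(T(45) + h) = √(-44 - 4650) = √(-4694) = I*√4694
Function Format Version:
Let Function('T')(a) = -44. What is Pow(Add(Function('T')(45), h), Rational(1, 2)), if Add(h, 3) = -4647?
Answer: Mul(I, Pow(4694, Rational(1, 2))) ≈ Mul(68.513, I)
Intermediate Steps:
h = -4650 (h = Add(-3, -4647) = -4650)
Pow(Add(Function('T')(45), h), Rational(1, 2)) = Pow(Add(-44, -4650), Rational(1, 2)) = Pow(-4694, Rational(1, 2)) = Mul(I, Pow(4694, Rational(1, 2)))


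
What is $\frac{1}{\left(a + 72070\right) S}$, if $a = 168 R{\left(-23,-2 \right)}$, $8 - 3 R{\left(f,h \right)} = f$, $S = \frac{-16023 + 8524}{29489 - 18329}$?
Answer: $- \frac{1860}{92245199} \approx -2.0164 \cdot 10^{-5}$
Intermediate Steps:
$S = - \frac{7499}{11160} \approx -0.67195$
$R{\left(f,h \right)} = \frac{8}{3} - \frac{f}{3}$
$a = 1736$ ($a = 168 \left(\frac{8}{3} - - \frac{23}{3}\right) = 168 \left(\frac{8}{3} + \frac{23}{3}\right) = 168 \cdot \frac{31}{3} = 1736$)
$\frac{1}{\left(a + 72070\right) S} = \frac{1}{\left(1736 + 72070\right) \left(- \frac{7499}{11160}\right)} = \frac{1}{73806} \left(- \frac{11160}{7499}\right) = - \frac{1860}{92245199}$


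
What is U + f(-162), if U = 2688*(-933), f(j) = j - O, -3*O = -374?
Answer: -7524572/3 ≈ -2.5082e+6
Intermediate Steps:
O = 374/3 (O = -⅓*(-374) = 374/3 ≈ 124.67)
f(j) = -374/3 + j (f(j) = j - 1*374/3 = j - 374/3 = -374/3 + j)
U = -2507904
U + f(-162) = -2507904 + (-374/3 - 162) = -2507904 - 860/3 = -7524572/3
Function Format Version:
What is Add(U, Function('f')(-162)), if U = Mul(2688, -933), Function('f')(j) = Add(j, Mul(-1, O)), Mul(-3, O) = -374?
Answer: Rational(-7524572, 3) ≈ -2.5082e+6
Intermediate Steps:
O = Rational(374, 3) (O = Mul(Rational(-1, 3), -374) = Rational(374, 3) ≈ 124.67)
Function('f')(j) = Add(Rational(-374, 3), j) (Function('f')(j) = Add(j, Mul(-1, Rational(374, 3))) = Add(j, Rational(-374, 3)) = Add(Rational(-374, 3), j))
U = -2507904
Add(U, Function('f')(-162)) = Add(-2507904, Add(Rational(-374, 3), -162)) = Add(-2507904, Rational(-860, 3)) = Rational(-7524572, 3)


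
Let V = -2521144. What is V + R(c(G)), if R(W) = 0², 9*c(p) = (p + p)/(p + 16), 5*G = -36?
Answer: -2521144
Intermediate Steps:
G = -36/5 (G = (⅕)*(-36) = -36/5 ≈ -7.2000)
c(p) = 2*p/(9*(16 + p)) (c(p) = ((p + p)/(p + 16))/9 = ((2*p)/(16 + p))/9 = (2*p/(16 + p))/9 = 2*p/(9*(16 + p)))
R(W) = 0
V + R(c(G)) = -2521144 + 0 = -2521144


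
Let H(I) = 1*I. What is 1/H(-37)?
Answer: -1/37 ≈ -0.027027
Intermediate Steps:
H(I) = I
1/H(-37) = 1/(-37) = -1/37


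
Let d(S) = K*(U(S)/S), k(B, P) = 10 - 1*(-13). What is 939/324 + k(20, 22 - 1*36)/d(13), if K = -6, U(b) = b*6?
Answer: 61/27 ≈ 2.2593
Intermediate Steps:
U(b) = 6*b
k(B, P) = 23 (k(B, P) = 10 + 13 = 23)
d(S) = -36 (d(S) = -6*6*S/S = -6*6 = -36)
939/324 + k(20, 22 - 1*36)/d(13) = 939/324 + 23/(-36) = 939*(1/324) + 23*(-1/36) = 313/108 - 23/36 = 61/27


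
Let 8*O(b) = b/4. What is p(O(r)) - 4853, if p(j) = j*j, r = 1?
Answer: -4969471/1024 ≈ -4853.0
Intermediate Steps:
O(b) = b/32 (O(b) = (b/4)/8 = b/32)
p(j) = j²
p(O(r)) - 4853 = ((1/32)*1)² - 4853 = (1/32)² - 4853 = 1/1024 - 4853 = -4969471/1024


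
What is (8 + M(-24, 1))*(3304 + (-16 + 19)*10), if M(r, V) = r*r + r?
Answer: 1867040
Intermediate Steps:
M(r, V) = r + r**2 (M(r, V) = r**2 + r = r + r**2)
(8 + M(-24, 1))*(3304 + (-16 + 19)*10) = (8 - 24*(1 - 24))*(3304 + (-16 + 19)*10) = (8 - 24*(-23))*(3304 + 3*10) = (8 + 552)*(3304 + 30) = 560*3334 = 1867040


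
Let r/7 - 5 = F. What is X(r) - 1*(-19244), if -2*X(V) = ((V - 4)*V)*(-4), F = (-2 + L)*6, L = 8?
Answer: 181686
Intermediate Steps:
F = 36 (F = (-2 + 8)*6 = 6*6 = 36)
r = 287 (r = 35 + 7*36 = 35 + 252 = 287)
X(V) = 2*V*(-4 + V) (X(V) = -(V - 4)*V*(-4)/2 = -(-4 + V)*V*(-4)/2 = -V*(-4 + V)*(-4)/2 = -(-2)*V*(-4 + V) = 2*V*(-4 + V))
X(r) - 1*(-19244) = 2*287*(-4 + 287) - 1*(-19244) = 2*287*283 + 19244 = 162442 + 19244 = 181686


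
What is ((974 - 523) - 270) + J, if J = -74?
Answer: 107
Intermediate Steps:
((974 - 523) - 270) + J = ((974 - 523) - 270) - 74 = (451 - 270) - 74 = 181 - 74 = 107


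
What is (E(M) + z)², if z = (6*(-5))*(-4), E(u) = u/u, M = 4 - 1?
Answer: 14641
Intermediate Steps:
M = 3
E(u) = 1
z = 120 (z = -30*(-4) = 120)
(E(M) + z)² = (1 + 120)² = 121² = 14641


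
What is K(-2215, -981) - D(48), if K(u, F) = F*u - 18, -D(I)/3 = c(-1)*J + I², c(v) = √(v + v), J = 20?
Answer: 2179809 + 60*I*√2 ≈ 2.1798e+6 + 84.853*I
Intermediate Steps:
c(v) = √2*√v (c(v) = √(2*v) = √2*√v)
D(I) = -3*I² - 60*I*√2 (D(I) = -3*((√2*√(-1))*20 + I²) = -3*((√2*I)*20 + I²) = -3*((I*√2)*20 + I²) = -3*(20*I*√2 + I²) = -3*(I² + 20*I*√2) = -3*I² - 60*I*√2)
K(u, F) = -18 + F*u
K(-2215, -981) - D(48) = (-18 - 981*(-2215)) - (-3*48² - 60*I*√2) = (-18 + 2172915) - (-3*2304 - 60*I*√2) = 2172897 - (-6912 - 60*I*√2) = 2172897 + (6912 + 60*I*√2) = 2179809 + 60*I*√2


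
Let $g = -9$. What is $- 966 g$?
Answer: $8694$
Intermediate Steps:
$- 966 g = \left(-966\right) \left(-9\right) = 8694$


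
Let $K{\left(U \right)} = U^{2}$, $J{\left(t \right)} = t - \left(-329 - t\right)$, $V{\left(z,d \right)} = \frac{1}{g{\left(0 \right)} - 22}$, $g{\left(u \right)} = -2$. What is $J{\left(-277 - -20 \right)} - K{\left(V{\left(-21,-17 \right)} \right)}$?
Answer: $- \frac{106561}{576} \approx -185.0$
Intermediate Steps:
$V{\left(z,d \right)} = - \frac{1}{24}$ ($V{\left(z,d \right)} = \frac{1}{-2 - 22} = \frac{1}{-24} = - \frac{1}{24}$)
$J{\left(t \right)} = 329 + 2 t$ ($J{\left(t \right)} = t + \left(329 + t\right) = 329 + 2 t$)
$J{\left(-277 - -20 \right)} - K{\left(V{\left(-21,-17 \right)} \right)} = \left(329 + 2 \left(-277 - -20\right)\right) - \left(- \frac{1}{24}\right)^{2} = \left(329 + 2 \left(-277 + 20\right)\right) - \frac{1}{576} = \left(329 + 2 \left(-257\right)\right) - \frac{1}{576} = \left(329 - 514\right) - \frac{1}{576} = -185 - \frac{1}{576} = - \frac{106561}{576}$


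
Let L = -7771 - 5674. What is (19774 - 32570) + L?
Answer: -26241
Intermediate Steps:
L = -13445
(19774 - 32570) + L = (19774 - 32570) - 13445 = -12796 - 13445 = -26241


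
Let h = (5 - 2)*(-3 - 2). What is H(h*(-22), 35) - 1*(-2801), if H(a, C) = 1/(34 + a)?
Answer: 1019565/364 ≈ 2801.0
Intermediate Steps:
h = -15 (h = 3*(-5) = -15)
H(h*(-22), 35) - 1*(-2801) = 1/(34 - 15*(-22)) - 1*(-2801) = 1/(34 + 330) + 2801 = 1/364 + 2801 = 1019565/364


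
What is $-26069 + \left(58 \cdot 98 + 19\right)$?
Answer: $-20366$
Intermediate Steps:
$-26069 + \left(58 \cdot 98 + 19\right) = -26069 + \left(5684 + 19\right) = -26069 + 5703 = -20366$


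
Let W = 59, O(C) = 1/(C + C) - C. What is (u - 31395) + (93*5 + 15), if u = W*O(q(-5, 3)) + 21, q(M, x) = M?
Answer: -306049/10 ≈ -30605.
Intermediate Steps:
O(C) = 1/(2*C) - C
u = 3101/10 (u = 59*((½)/(-5) - 1*(-5)) + 21 = 59*((½)*(-⅕) + 5) + 21 = 59*(-⅒ + 5) + 21 = 59*(49/10) + 21 = 2891/10 + 21 = 3101/10 ≈ 310.10)
(u - 31395) + (93*5 + 15) = (3101/10 - 31395) + (93*5 + 15) = -310849/10 + (465 + 15) = -310849/10 + 480 = -306049/10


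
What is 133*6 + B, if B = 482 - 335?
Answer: 945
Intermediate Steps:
B = 147
133*6 + B = 133*6 + 147 = 798 + 147 = 945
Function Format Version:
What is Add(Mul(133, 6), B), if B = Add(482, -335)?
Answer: 945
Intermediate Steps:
B = 147
Add(Mul(133, 6), B) = Add(Mul(133, 6), 147) = Add(798, 147) = 945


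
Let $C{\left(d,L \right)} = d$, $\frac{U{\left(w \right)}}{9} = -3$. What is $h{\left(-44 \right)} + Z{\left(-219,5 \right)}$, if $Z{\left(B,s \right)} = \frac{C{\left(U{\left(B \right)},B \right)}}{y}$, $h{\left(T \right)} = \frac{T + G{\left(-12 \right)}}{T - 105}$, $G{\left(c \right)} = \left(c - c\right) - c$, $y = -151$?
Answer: $\frac{8855}{22499} \approx 0.39357$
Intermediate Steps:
$U{\left(w \right)} = -27$ ($U{\left(w \right)} = 9 \left(-3\right) = -27$)
$G{\left(c \right)} = - c$ ($G{\left(c \right)} = 0 - c = - c$)
$h{\left(T \right)} = \frac{12 + T}{-105 + T}$ ($h{\left(T \right)} = \frac{T - -12}{T - 105} = \frac{T + 12}{-105 + T} = \frac{12 + T}{-105 + T}$)
$Z{\left(B,s \right)} = \frac{27}{151}$ ($Z{\left(B,s \right)} = - \frac{27}{-151} = \left(-27\right) \left(- \frac{1}{151}\right) = \frac{27}{151}$)
$h{\left(-44 \right)} + Z{\left(-219,5 \right)} = \frac{12 - 44}{-105 - 44} + \frac{27}{151} = \frac{1}{-149} \left(-32\right) + \frac{27}{151} = \left(- \frac{1}{149}\right) \left(-32\right) + \frac{27}{151} = \frac{32}{149} + \frac{27}{151} = \frac{8855}{22499}$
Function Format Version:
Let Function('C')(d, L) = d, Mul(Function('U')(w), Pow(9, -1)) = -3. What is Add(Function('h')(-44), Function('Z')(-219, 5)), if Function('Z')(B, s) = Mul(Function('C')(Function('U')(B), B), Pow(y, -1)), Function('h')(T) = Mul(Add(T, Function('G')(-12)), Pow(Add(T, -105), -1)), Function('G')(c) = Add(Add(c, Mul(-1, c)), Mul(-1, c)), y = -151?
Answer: Rational(8855, 22499) ≈ 0.39357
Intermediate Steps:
Function('U')(w) = -27 (Function('U')(w) = Mul(9, -3) = -27)
Function('G')(c) = Mul(-1, c) (Function('G')(c) = Add(0, Mul(-1, c)) = Mul(-1, c))
Function('h')(T) = Mul(Pow(Add(-105, T), -1), Add(12, T)) (Function('h')(T) = Mul(Add(T, Mul(-1, -12)), Pow(Add(T, -105), -1)) = Mul(Add(T, 12), Pow(Add(-105, T), -1)) = Mul(Add(12, T), Pow(Add(-105, T), -1)) = Mul(Pow(Add(-105, T), -1), Add(12, T)))
Function('Z')(B, s) = Rational(27, 151) (Function('Z')(B, s) = Mul(-27, Pow(-151, -1)) = Mul(-27, Rational(-1, 151)) = Rational(27, 151))
Add(Function('h')(-44), Function('Z')(-219, 5)) = Add(Mul(Pow(Add(-105, -44), -1), Add(12, -44)), Rational(27, 151)) = Add(Mul(Pow(-149, -1), -32), Rational(27, 151)) = Add(Mul(Rational(-1, 149), -32), Rational(27, 151)) = Add(Rational(32, 149), Rational(27, 151)) = Rational(8855, 22499)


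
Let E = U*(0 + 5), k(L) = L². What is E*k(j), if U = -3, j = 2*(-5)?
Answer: -1500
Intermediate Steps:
j = -10
E = -15 (E = -3*(0 + 5) = -3*5 = -15)
E*k(j) = -15*(-10)² = -15*100 = -1500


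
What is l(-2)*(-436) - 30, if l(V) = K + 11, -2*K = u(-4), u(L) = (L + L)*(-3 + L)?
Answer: 7382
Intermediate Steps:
u(L) = 2*L*(-3 + L) (u(L) = (2*L)*(-3 + L) = 2*L*(-3 + L))
K = -28 (K = -(-4)*(-3 - 4) = -(-4)*(-7) = -½*56 = -28)
l(V) = -17 (l(V) = -28 + 11 = -17)
l(-2)*(-436) - 30 = -17*(-436) - 30 = 7412 - 30 = 7382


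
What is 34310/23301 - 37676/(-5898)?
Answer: 180041476/22904883 ≈ 7.8604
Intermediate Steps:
34310/23301 - 37676/(-5898) = 34310*(1/23301) - 37676*(-1/5898) = 34310/23301 + 18838/2949 = 180041476/22904883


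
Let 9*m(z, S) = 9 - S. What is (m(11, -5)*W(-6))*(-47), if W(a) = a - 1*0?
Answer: 1316/3 ≈ 438.67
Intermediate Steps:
W(a) = a (W(a) = a + 0 = a)
m(z, S) = 1 - S/9 (m(z, S) = (9 - S)/9 = 1 - S/9)
(m(11, -5)*W(-6))*(-47) = ((1 - ⅑*(-5))*(-6))*(-47) = ((1 + 5/9)*(-6))*(-47) = ((14/9)*(-6))*(-47) = -28/3*(-47) = 1316/3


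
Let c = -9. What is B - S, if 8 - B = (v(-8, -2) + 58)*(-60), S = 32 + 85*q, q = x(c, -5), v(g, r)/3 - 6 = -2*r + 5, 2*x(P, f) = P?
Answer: 13077/2 ≈ 6538.5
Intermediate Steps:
x(P, f) = P/2
v(g, r) = 33 - 6*r (v(g, r) = 18 + 3*(-2*r + 5) = 18 + 3*(5 - 2*r) = 18 + (15 - 6*r) = 33 - 6*r)
q = -9/2 (q = (1/2)*(-9) = -9/2 ≈ -4.5000)
S = -701/2 (S = 32 + 85*(-9/2) = 32 - 765/2 = -701/2 ≈ -350.50)
B = 6188 (B = 8 - ((33 - 6*(-2)) + 58)*(-60) = 8 - ((33 + 12) + 58)*(-60) = 8 - (45 + 58)*(-60) = 8 - 103*(-60) = 8 - 1*(-6180) = 8 + 6180 = 6188)
B - S = 6188 - 1*(-701/2) = 6188 + 701/2 = 13077/2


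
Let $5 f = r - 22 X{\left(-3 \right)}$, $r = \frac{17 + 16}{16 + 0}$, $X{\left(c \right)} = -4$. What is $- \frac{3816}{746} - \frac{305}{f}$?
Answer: $- \frac{11850628}{537493} \approx -22.048$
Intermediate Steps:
$r = \frac{33}{16} \approx 2.0625$
$f = \frac{1441}{80}$ ($f = \frac{\frac{33}{16} - -88}{5} = \frac{\frac{33}{16} + 88}{5} = \frac{1}{5} \cdot \frac{1441}{16} = \frac{1441}{80} \approx 18.013$)
$- \frac{3816}{746} - \frac{305}{f} = - \frac{3816}{746} - \frac{305}{\frac{1441}{80}} = \left(-3816\right) \frac{1}{746} - \frac{24400}{1441} = - \frac{1908}{373} - \frac{24400}{1441} = - \frac{11850628}{537493}$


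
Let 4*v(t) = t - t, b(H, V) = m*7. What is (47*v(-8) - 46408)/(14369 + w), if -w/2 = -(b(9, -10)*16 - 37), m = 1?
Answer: -46408/14519 ≈ -3.1964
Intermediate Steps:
b(H, V) = 7 (b(H, V) = 1*7 = 7)
v(t) = 0 (v(t) = (t - t)/4 = (1/4)*0 = 0)
w = 150 (w = -(-2)*(7*16 - 37) = -(-2)*(112 - 37) = -(-2)*75 = -2*(-75) = 150)
(47*v(-8) - 46408)/(14369 + w) = (47*0 - 46408)/(14369 + 150) = (0 - 46408)/14519 = -46408*1/14519 = -46408/14519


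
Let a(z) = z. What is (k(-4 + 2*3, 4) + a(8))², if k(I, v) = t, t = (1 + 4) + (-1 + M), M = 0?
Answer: 144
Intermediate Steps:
t = 4 (t = (1 + 4) + (-1 + 0) = 5 - 1 = 4)
k(I, v) = 4
(k(-4 + 2*3, 4) + a(8))² = (4 + 8)² = 12² = 144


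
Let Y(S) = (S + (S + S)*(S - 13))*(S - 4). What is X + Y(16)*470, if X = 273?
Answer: 631953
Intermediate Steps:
Y(S) = (-4 + S)*(S + 2*S*(-13 + S)) (Y(S) = (S + (2*S)*(-13 + S))*(-4 + S) = (S + 2*S*(-13 + S))*(-4 + S) = (-4 + S)*(S + 2*S*(-13 + S)))
X + Y(16)*470 = 273 + (16*(100 - 33*16 + 2*16²))*470 = 273 + (16*(100 - 528 + 2*256))*470 = 273 + (16*(100 - 528 + 512))*470 = 273 + (16*84)*470 = 273 + 1344*470 = 273 + 631680 = 631953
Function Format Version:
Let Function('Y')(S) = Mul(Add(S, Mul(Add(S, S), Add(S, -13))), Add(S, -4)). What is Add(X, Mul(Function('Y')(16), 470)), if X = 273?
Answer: 631953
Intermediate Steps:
Function('Y')(S) = Mul(Add(-4, S), Add(S, Mul(2, S, Add(-13, S)))) (Function('Y')(S) = Mul(Add(S, Mul(Mul(2, S), Add(-13, S))), Add(-4, S)) = Mul(Add(S, Mul(2, S, Add(-13, S))), Add(-4, S)) = Mul(Add(-4, S), Add(S, Mul(2, S, Add(-13, S)))))
Add(X, Mul(Function('Y')(16), 470)) = Add(273, Mul(Mul(16, Add(100, Mul(-33, 16), Mul(2, Pow(16, 2)))), 470)) = Add(273, Mul(Mul(16, Add(100, -528, Mul(2, 256))), 470)) = Add(273, Mul(Mul(16, Add(100, -528, 512)), 470)) = Add(273, Mul(Mul(16, 84), 470)) = Add(273, Mul(1344, 470)) = Add(273, 631680) = 631953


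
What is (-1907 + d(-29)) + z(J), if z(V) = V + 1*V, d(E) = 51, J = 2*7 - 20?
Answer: -1868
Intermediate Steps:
J = -6 (J = 14 - 20 = -6)
z(V) = 2*V (z(V) = V + V = 2*V)
(-1907 + d(-29)) + z(J) = (-1907 + 51) + 2*(-6) = -1856 - 12 = -1868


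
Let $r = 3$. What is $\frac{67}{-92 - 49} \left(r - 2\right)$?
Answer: $- \frac{67}{141} \approx -0.47518$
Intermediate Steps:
$\frac{67}{-92 - 49} \left(r - 2\right) = \frac{67}{-92 - 49} \left(3 - 2\right) = \frac{67}{-141} \left(3 - 2\right) = 67 \left(- \frac{1}{141}\right) 1 = \left(- \frac{67}{141}\right) 1 = - \frac{67}{141}$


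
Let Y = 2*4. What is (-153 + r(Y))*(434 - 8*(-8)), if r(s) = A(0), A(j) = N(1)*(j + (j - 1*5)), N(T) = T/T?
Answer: -78684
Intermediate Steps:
N(T) = 1
Y = 8
A(j) = -5 + 2*j (A(j) = 1*(j + (j - 1*5)) = 1*(j + (j - 5)) = 1*(j + (-5 + j)) = 1*(-5 + 2*j) = -5 + 2*j)
r(s) = -5 (r(s) = -5 + 2*0 = -5 + 0 = -5)
(-153 + r(Y))*(434 - 8*(-8)) = (-153 - 5)*(434 - 8*(-8)) = -158*(434 + 64) = -158*498 = -78684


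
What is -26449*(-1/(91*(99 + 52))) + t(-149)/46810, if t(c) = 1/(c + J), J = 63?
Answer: 705130249/366335060 ≈ 1.9248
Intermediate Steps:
t(c) = 1/(63 + c) (t(c) = 1/(c + 63) = 1/(63 + c))
-26449*(-1/(91*(99 + 52))) + t(-149)/46810 = -26449*(-1/(91*(99 + 52))) + 1/((63 - 149)*46810) = -26449/((-91*151)) + (1/46810)/(-86) = -26449/(-13741) - 1/86*1/46810 = -26449*(-1/13741) - 1/4025660 = 26449/13741 - 1/4025660 = 705130249/366335060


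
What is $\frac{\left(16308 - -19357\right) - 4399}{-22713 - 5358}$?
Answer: $- \frac{3474}{3119} \approx -1.1138$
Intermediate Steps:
$\frac{\left(16308 - -19357\right) - 4399}{-22713 - 5358} = \frac{\left(16308 + 19357\right) - 4399}{-28071} = \left(35665 - 4399\right) \left(- \frac{1}{28071}\right) = 31266 \left(- \frac{1}{28071}\right) = - \frac{3474}{3119}$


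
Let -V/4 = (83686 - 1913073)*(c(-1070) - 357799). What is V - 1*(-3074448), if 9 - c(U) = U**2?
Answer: -10996003129672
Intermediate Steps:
c(U) = 9 - U**2
V = -10996006204120 (V = -4*(83686 - 1913073)*((9 - 1*(-1070)**2) - 357799) = -(-7317548)*((9 - 1*1144900) - 357799) = -(-7317548)*((9 - 1144900) - 357799) = -(-7317548)*(-1144891 - 357799) = -(-7317548)*(-1502690) = -4*2749001551030 = -10996006204120)
V - 1*(-3074448) = -10996006204120 - 1*(-3074448) = -10996006204120 + 3074448 = -10996003129672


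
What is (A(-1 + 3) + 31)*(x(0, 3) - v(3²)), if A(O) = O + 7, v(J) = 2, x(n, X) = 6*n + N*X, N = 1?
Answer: 40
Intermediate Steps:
x(n, X) = X + 6*n (x(n, X) = 6*n + 1*X = 6*n + X = X + 6*n)
A(O) = 7 + O
(A(-1 + 3) + 31)*(x(0, 3) - v(3²)) = ((7 + (-1 + 3)) + 31)*((3 + 6*0) - 1*2) = ((7 + 2) + 31)*((3 + 0) - 2) = (9 + 31)*(3 - 2) = 40*1 = 40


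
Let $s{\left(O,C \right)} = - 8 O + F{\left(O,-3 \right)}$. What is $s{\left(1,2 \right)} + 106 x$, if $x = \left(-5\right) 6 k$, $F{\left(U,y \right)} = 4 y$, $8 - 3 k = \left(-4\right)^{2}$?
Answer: $8460$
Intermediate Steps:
$k = - \frac{8}{3}$ ($k = \frac{8}{3} - \frac{\left(-4\right)^{2}}{3} = \frac{8}{3} - \frac{16}{3} = - \frac{8}{3} \approx -2.6667$)
$x = 80$ ($x = \left(-5\right) 6 \left(- \frac{8}{3}\right) = \left(-30\right) \left(- \frac{8}{3}\right) = 80$)
$s{\left(O,C \right)} = -12 - 8 O$ ($s{\left(O,C \right)} = - 8 O + 4 \left(-3\right) = - 8 O - 12 = -12 - 8 O$)
$s{\left(1,2 \right)} + 106 x = \left(-12 - 8\right) + 106 \cdot 80 = \left(-12 - 8\right) + 8480 = -20 + 8480 = 8460$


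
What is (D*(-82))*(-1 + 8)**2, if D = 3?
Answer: -12054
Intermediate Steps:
(D*(-82))*(-1 + 8)**2 = (3*(-82))*(-1 + 8)**2 = -246*7**2 = -246*49 = -12054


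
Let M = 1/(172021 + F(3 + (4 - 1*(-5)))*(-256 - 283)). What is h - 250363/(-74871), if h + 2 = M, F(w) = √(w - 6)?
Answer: 2977336078780906/2215394055535365 + 539*√6/29589481315 ≈ 1.3439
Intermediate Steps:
F(w) = √(-6 + w)
M = 1/(172021 - 539*√6) (M = 1/(172021 + √(-6 + (3 + (4 - 1*(-5))))*(-256 - 283)) = 1/(172021 + √(-6 + (3 + (4 + 5)))*(-539)) = 1/(172021 + √(-6 + (3 + 9))*(-539)) = 1/(172021 + √(-6 + 12)*(-539)) = 1/(172021 + √6*(-539)) = 1/(172021 - 539*√6) ≈ 5.8582e-6)
h = -59178790609/29589481315 + 539*√6/29589481315 (h = -2 + (172021/29589481315 + 539*√6/29589481315) = -59178790609/29589481315 + 539*√6/29589481315 ≈ -2.0000)
h - 250363/(-74871) = (-59178790609/29589481315 + 539*√6/29589481315) - 250363/(-74871) = (-59178790609/29589481315 + 539*√6/29589481315) - 250363*(-1)/74871 = (-59178790609/29589481315 + 539*√6/29589481315) - 1*(-250363/74871) = (-59178790609/29589481315 + 539*√6/29589481315) + 250363/74871 = 2977336078780906/2215394055535365 + 539*√6/29589481315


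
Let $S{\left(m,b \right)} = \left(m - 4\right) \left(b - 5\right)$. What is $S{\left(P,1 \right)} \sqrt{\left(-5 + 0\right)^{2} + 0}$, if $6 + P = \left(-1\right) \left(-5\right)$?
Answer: $100$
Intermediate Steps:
$P = -1$ ($P = -6 - -5 = -6 + 5 = -1$)
$S{\left(m,b \right)} = \left(-5 + b\right) \left(-4 + m\right)$ ($S{\left(m,b \right)} = \left(-4 + m\right) \left(-5 + b\right) = \left(-5 + b\right) \left(-4 + m\right)$)
$S{\left(P,1 \right)} \sqrt{\left(-5 + 0\right)^{2} + 0} = \left(20 - -5 - 4 + 1 \left(-1\right)\right) \sqrt{\left(-5 + 0\right)^{2} + 0} = \left(20 + 5 - 4 - 1\right) \sqrt{\left(-5\right)^{2} + 0} = 20 \sqrt{25 + 0} = 20 \sqrt{25} = 20 \cdot 5 = 100$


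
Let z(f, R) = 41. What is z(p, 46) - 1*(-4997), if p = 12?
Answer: 5038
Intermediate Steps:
z(p, 46) - 1*(-4997) = 41 - 1*(-4997) = 41 + 4997 = 5038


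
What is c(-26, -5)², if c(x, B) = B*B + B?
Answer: 400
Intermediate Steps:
c(x, B) = B + B² (c(x, B) = B² + B = B + B²)
c(-26, -5)² = (-5*(1 - 5))² = (-5*(-4))² = 20² = 400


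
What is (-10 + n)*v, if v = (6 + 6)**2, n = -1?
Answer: -1584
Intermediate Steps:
v = 144 (v = 12**2 = 144)
(-10 + n)*v = (-10 - 1)*144 = -11*144 = -1584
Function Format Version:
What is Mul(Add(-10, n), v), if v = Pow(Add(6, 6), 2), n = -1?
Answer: -1584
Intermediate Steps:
v = 144 (v = Pow(12, 2) = 144)
Mul(Add(-10, n), v) = Mul(Add(-10, -1), 144) = Mul(-11, 144) = -1584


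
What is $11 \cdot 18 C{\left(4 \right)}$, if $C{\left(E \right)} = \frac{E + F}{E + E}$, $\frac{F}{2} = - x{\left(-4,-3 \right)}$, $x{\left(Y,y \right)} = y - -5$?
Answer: $0$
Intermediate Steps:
$x{\left(Y,y \right)} = 5 + y$ ($x{\left(Y,y \right)} = y + 5 = 5 + y$)
$F = -4$ ($F = 2 \left(- (5 - 3)\right) = 2 \left(\left(-1\right) 2\right) = 2 \left(-2\right) = -4$)
$C{\left(E \right)} = \frac{-4 + E}{2 E}$ ($C{\left(E \right)} = \frac{E - 4}{E + E} = \frac{-4 + E}{2 E}$)
$11 \cdot 18 C{\left(4 \right)} = 11 \cdot 18 \frac{-4 + 4}{2 \cdot 4} = 198 \cdot \frac{1}{2} \cdot \frac{1}{4} \cdot 0 = 198 \cdot 0 = 0$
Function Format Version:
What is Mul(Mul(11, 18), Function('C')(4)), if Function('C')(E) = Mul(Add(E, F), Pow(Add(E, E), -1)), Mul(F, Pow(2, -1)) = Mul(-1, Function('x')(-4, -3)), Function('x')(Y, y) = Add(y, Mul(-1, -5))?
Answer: 0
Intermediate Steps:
Function('x')(Y, y) = Add(5, y) (Function('x')(Y, y) = Add(y, 5) = Add(5, y))
F = -4 (F = Mul(2, Mul(-1, Add(5, -3))) = Mul(2, Mul(-1, 2)) = Mul(2, -2) = -4)
Function('C')(E) = Mul(Rational(1, 2), Pow(E, -1), Add(-4, E)) (Function('C')(E) = Mul(Add(E, -4), Pow(Add(E, E), -1)) = Mul(Add(-4, E), Pow(Mul(2, E), -1)) = Mul(Add(-4, E), Mul(Rational(1, 2), Pow(E, -1))) = Mul(Rational(1, 2), Pow(E, -1), Add(-4, E)))
Mul(Mul(11, 18), Function('C')(4)) = Mul(Mul(11, 18), Mul(Rational(1, 2), Pow(4, -1), Add(-4, 4))) = Mul(198, Mul(Rational(1, 2), Rational(1, 4), 0)) = Mul(198, 0) = 0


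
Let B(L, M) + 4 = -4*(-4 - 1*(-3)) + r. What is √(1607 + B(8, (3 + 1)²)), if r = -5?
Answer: 3*√178 ≈ 40.025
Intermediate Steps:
B(L, M) = -5 (B(L, M) = -4 + (-4*(-4 - 1*(-3)) - 5) = -4 + (-4*(-4 + 3) - 5) = -4 + (-4*(-1) - 5) = -4 + (4 - 5) = -4 - 1 = -5)
√(1607 + B(8, (3 + 1)²)) = √(1607 - 5) = √1602 = 3*√178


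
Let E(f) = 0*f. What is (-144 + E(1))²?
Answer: 20736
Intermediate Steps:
E(f) = 0
(-144 + E(1))² = (-144 + 0)² = (-144)² = 20736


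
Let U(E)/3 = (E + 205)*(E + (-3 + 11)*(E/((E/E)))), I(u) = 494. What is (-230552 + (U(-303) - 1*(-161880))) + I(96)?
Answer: 733560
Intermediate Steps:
U(E) = 27*E*(205 + E) (U(E) = 3*((E + 205)*(E + (-3 + 11)*(E/((E/E))))) = 3*((205 + E)*(E + 8*(E/1))) = 3*((205 + E)*(E + 8*(E*1))) = 3*((205 + E)*(E + 8*E)) = 3*((205 + E)*(9*E)) = 3*(9*E*(205 + E)) = 27*E*(205 + E))
(-230552 + (U(-303) - 1*(-161880))) + I(96) = (-230552 + (27*(-303)*(205 - 303) - 1*(-161880))) + 494 = (-230552 + (27*(-303)*(-98) + 161880)) + 494 = (-230552 + (801738 + 161880)) + 494 = (-230552 + 963618) + 494 = 733066 + 494 = 733560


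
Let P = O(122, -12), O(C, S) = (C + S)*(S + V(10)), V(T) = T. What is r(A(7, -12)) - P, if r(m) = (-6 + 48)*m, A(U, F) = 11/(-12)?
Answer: 363/2 ≈ 181.50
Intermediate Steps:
A(U, F) = -11/12 (A(U, F) = 11*(-1/12) = -11/12)
r(m) = 42*m
O(C, S) = (10 + S)*(C + S) (O(C, S) = (C + S)*(S + 10) = (C + S)*(10 + S) = (10 + S)*(C + S))
P = -220 (P = (-12)**2 + 10*122 + 10*(-12) + 122*(-12) = 144 + 1220 - 120 - 1464 = -220)
r(A(7, -12)) - P = 42*(-11/12) - 1*(-220) = -77/2 + 220 = 363/2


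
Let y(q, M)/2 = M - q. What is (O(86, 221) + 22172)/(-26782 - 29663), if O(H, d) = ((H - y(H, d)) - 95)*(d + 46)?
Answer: 52321/56445 ≈ 0.92694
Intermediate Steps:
y(q, M) = -2*q + 2*M (y(q, M) = 2*(M - q) = -2*q + 2*M)
O(H, d) = (46 + d)*(-95 - 2*d + 3*H) (O(H, d) = ((H - (-2*H + 2*d)) - 95)*(d + 46) = ((H + (-2*d + 2*H)) - 95)*(46 + d) = ((-2*d + 3*H) - 95)*(46 + d) = (-95 - 2*d + 3*H)*(46 + d) = (46 + d)*(-95 - 2*d + 3*H))
(O(86, 221) + 22172)/(-26782 - 29663) = ((-4370 - 187*221 + 138*86 + 86*221 + 2*221*(86 - 1*221)) + 22172)/(-26782 - 29663) = ((-4370 - 41327 + 11868 + 19006 + 2*221*(86 - 221)) + 22172)/(-56445) = ((-4370 - 41327 + 11868 + 19006 + 2*221*(-135)) + 22172)*(-1/56445) = ((-4370 - 41327 + 11868 + 19006 - 59670) + 22172)*(-1/56445) = (-74493 + 22172)*(-1/56445) = -52321*(-1/56445) = 52321/56445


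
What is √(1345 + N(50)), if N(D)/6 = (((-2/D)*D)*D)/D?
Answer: √1333 ≈ 36.510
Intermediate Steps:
N(D) = -12 (N(D) = 6*((((-2/D)*D)*D)/D) = 6*((-2*D)/D) = 6*(-2) = -12)
√(1345 + N(50)) = √(1345 - 12) = √1333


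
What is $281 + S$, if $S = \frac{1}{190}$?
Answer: $\frac{53391}{190} \approx 281.01$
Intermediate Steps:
$S = \frac{1}{190} \approx 0.0052632$
$281 + S = 281 + \frac{1}{190} = \frac{53391}{190}$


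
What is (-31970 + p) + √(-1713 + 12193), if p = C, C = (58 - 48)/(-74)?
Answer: -1182895/37 + 4*√655 ≈ -31868.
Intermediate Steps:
C = -5/37 (C = -1/74*10 = -5/37 ≈ -0.13514)
p = -5/37 ≈ -0.13514
(-31970 + p) + √(-1713 + 12193) = (-31970 - 5/37) + √(-1713 + 12193) = -1182895/37 + √10480 = -1182895/37 + 4*√655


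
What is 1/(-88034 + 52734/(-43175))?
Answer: -3925/345538244 ≈ -1.1359e-5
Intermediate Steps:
1/(-88034 + 52734/(-43175)) = 1/(-88034 + 52734*(-1/43175)) = 1/(-88034 - 4794/3925) = 1/(-345538244/3925) = -3925/345538244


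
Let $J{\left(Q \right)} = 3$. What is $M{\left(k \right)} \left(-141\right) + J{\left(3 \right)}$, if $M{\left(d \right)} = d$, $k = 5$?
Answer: $-702$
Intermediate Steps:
$M{\left(k \right)} \left(-141\right) + J{\left(3 \right)} = 5 \left(-141\right) + 3 = -705 + 3 = -702$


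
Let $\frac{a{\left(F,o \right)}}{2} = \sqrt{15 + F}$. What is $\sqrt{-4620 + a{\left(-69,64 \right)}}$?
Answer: $\sqrt{-4620 + 6 i \sqrt{6}} \approx 0.108 + 67.971 i$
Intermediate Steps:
$a{\left(F,o \right)} = 2 \sqrt{15 + F}$
$\sqrt{-4620 + a{\left(-69,64 \right)}} = \sqrt{-4620 + 2 \sqrt{15 - 69}} = \sqrt{-4620 + 2 \sqrt{-54}} = \sqrt{-4620 + 2 \cdot 3 i \sqrt{6}} = \sqrt{-4620 + 6 i \sqrt{6}}$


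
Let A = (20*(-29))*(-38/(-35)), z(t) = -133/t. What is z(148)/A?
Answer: 49/34336 ≈ 0.0014271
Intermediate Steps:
A = -4408/7 (A = -(-22040)*(-1)/35 = -580*38/35 = -4408/7 ≈ -629.71)
z(148)/A = (-133/148)/(-4408/7) = -133*1/148*(-7/4408) = -133/148*(-7/4408) = 49/34336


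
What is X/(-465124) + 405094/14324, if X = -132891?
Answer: 4325510735/151419004 ≈ 28.566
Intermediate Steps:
X/(-465124) + 405094/14324 = -132891/(-465124) + 405094/14324 = -132891*(-1/465124) + 405094*(1/14324) = 12081/42284 + 202547/7162 = 4325510735/151419004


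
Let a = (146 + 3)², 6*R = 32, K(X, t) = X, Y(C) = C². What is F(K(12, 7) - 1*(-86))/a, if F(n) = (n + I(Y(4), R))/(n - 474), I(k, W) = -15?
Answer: -83/8347576 ≈ -9.9430e-6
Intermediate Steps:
R = 16/3 (R = (⅙)*32 = 16/3 ≈ 5.3333)
F(n) = (-15 + n)/(-474 + n) (F(n) = (n - 15)/(n - 474) = (-15 + n)/(-474 + n))
a = 22201 (a = 149² = 22201)
F(K(12, 7) - 1*(-86))/a = ((-15 + (12 - 1*(-86)))/(-474 + (12 - 1*(-86))))/22201 = ((-15 + (12 + 86))/(-474 + (12 + 86)))*(1/22201) = ((-15 + 98)/(-474 + 98))*(1/22201) = (83/(-376))*(1/22201) = -1/376*83*(1/22201) = -83/376*1/22201 = -83/8347576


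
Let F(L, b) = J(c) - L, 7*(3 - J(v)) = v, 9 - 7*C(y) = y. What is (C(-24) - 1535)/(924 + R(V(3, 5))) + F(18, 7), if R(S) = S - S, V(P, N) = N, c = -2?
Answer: -26471/1617 ≈ -16.370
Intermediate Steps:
C(y) = 9/7 - y/7
J(v) = 3 - v/7
R(S) = 0
F(L, b) = 23/7 - L (F(L, b) = (3 - 1/7*(-2)) - L = (3 + 2/7) - L = 23/7 - L)
(C(-24) - 1535)/(924 + R(V(3, 5))) + F(18, 7) = ((9/7 - 1/7*(-24)) - 1535)/(924 + 0) + (23/7 - 1*18) = ((9/7 + 24/7) - 1535)/924 + (23/7 - 18) = (33/7 - 1535)*(1/924) - 103/7 = -10712/7*1/924 - 103/7 = -2678/1617 - 103/7 = -26471/1617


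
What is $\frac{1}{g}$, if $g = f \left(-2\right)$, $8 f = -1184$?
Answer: $\frac{1}{296} \approx 0.0033784$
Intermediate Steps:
$f = -148$ ($f = \frac{1}{8} \left(-1184\right) = -148$)
$g = 296$ ($g = \left(-148\right) \left(-2\right) = 296$)
$\frac{1}{g} = \frac{1}{296}$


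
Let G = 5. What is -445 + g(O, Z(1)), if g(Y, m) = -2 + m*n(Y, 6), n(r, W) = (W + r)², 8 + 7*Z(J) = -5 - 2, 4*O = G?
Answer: -62679/112 ≈ -559.63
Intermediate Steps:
O = 5/4 (O = (¼)*5 = 5/4 ≈ 1.2500)
Z(J) = -15/7 (Z(J) = -8/7 + (-5 - 2)/7 = -8/7 + (⅐)*(-7) = -8/7 - 1 = -15/7)
g(Y, m) = -2 + m*(6 + Y)²
-445 + g(O, Z(1)) = -445 + (-2 - 15*(6 + 5/4)²/7) = -445 + (-2 - 15*(29/4)²/7) = -445 + (-2 - 15/7*841/16) = -445 + (-2 - 12615/112) = -445 - 12839/112 = -62679/112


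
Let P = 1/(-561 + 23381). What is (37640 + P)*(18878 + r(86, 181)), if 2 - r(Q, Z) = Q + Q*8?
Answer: 7776027283453/11410 ≈ 6.8151e+8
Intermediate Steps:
r(Q, Z) = 2 - 9*Q (r(Q, Z) = 2 - (Q + Q*8) = 2 - (Q + 8*Q) = 2 - 9*Q)
P = 1/22820 ≈ 4.3821e-5
(37640 + P)*(18878 + r(86, 181)) = (37640 + 1/22820)*(18878 + (2 - 9*86)) = 858944801*(18878 + (2 - 774))/22820 = 858944801*(18878 - 772)/22820 = (858944801/22820)*18106 = 7776027283453/11410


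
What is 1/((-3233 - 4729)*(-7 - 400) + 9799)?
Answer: 1/3250333 ≈ 3.0766e-7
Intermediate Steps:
1/((-3233 - 4729)*(-7 - 400) + 9799) = 1/(-7962*(-407) + 9799) = 1/(3240534 + 9799) = 1/3250333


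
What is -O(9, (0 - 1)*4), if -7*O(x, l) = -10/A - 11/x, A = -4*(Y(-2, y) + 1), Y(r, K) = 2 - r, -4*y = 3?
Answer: -13/126 ≈ -0.10317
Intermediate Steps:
y = -¾ (y = -¼*3 = -¾ ≈ -0.75000)
A = -20 (A = -4*((2 - 1*(-2)) + 1) = -4*((2 + 2) + 1) = -4*(4 + 1) = -4*5 = -20)
O(x, l) = -1/14 + 11/(7*x) (O(x, l) = -(-10/(-20) - 11/x)/7 = -(-10*(-1/20) - 11/x)/7 = -(½ - 11/x)/7 = -1/14 + 11/(7*x))
-O(9, (0 - 1)*4) = -(22 - 1*9)/(14*9) = -(22 - 9)/(14*9) = -13/(14*9) = -1*13/126 = -13/126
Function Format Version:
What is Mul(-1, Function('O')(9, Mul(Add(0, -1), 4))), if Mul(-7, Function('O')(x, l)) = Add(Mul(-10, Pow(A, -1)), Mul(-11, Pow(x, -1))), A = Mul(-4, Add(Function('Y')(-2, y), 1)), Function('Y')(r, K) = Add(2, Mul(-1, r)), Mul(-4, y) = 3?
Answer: Rational(-13, 126) ≈ -0.10317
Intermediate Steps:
y = Rational(-3, 4) (y = Mul(Rational(-1, 4), 3) = Rational(-3, 4) ≈ -0.75000)
A = -20 (A = Mul(-4, Add(Add(2, Mul(-1, -2)), 1)) = Mul(-4, Add(Add(2, 2), 1)) = Mul(-4, Add(4, 1)) = Mul(-4, 5) = -20)
Function('O')(x, l) = Add(Rational(-1, 14), Mul(Rational(11, 7), Pow(x, -1))) (Function('O')(x, l) = Mul(Rational(-1, 7), Add(Mul(-10, Pow(-20, -1)), Mul(-11, Pow(x, -1)))) = Mul(Rational(-1, 7), Add(Mul(-10, Rational(-1, 20)), Mul(-11, Pow(x, -1)))) = Mul(Rational(-1, 7), Add(Rational(1, 2), Mul(-11, Pow(x, -1)))) = Add(Rational(-1, 14), Mul(Rational(11, 7), Pow(x, -1))))
Mul(-1, Function('O')(9, Mul(Add(0, -1), 4))) = Mul(-1, Mul(Rational(1, 14), Pow(9, -1), Add(22, Mul(-1, 9)))) = Mul(-1, Mul(Rational(1, 14), Rational(1, 9), Add(22, -9))) = Mul(-1, Mul(Rational(1, 14), Rational(1, 9), 13)) = Mul(-1, Rational(13, 126)) = Rational(-13, 126)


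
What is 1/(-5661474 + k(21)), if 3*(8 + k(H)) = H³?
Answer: -1/5658395 ≈ -1.7673e-7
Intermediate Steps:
k(H) = -8 + H³/3
1/(-5661474 + k(21)) = 1/(-5661474 + (-8 + (⅓)*21³)) = 1/(-5661474 + (-8 + (⅓)*9261)) = 1/(-5661474 + (-8 + 3087)) = 1/(-5661474 + 3079) = 1/(-5658395) = -1/5658395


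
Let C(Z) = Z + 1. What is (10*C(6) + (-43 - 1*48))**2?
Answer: 441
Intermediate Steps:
C(Z) = 1 + Z
(10*C(6) + (-43 - 1*48))**2 = (10*(1 + 6) + (-43 - 1*48))**2 = (10*7 + (-43 - 48))**2 = (70 - 91)**2 = (-21)**2 = 441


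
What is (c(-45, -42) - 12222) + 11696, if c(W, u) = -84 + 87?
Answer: -523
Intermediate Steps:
c(W, u) = 3
(c(-45, -42) - 12222) + 11696 = (3 - 12222) + 11696 = -12219 + 11696 = -523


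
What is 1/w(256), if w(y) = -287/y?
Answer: -256/287 ≈ -0.89199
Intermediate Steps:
1/w(256) = 1/(-287/256) = -256/287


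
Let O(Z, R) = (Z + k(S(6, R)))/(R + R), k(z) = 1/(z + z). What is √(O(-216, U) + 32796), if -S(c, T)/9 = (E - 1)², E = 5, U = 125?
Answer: √11806248955/600 ≈ 181.09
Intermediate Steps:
S(c, T) = -144 (S(c, T) = -9*(5 - 1)² = -9*4² = -9*16 = -144)
k(z) = 1/(2*z)
O(Z, R) = (-1/288 + Z)/(2*R) (O(Z, R) = (Z + (½)/(-144))/(R + R) = (Z + (½)*(-1/144))/((2*R)) = (Z - 1/288)*(1/(2*R)) = (-1/288 + Z)*(1/(2*R)) = (-1/288 + Z)/(2*R))
√(O(-216, U) + 32796) = √((1/576)*(-1 + 288*(-216))/125 + 32796) = √((1/576)*(1/125)*(-1 - 62208) + 32796) = √((1/576)*(1/125)*(-62209) + 32796) = √(-62209/72000 + 32796) = √(2361249791/72000) = √11806248955/600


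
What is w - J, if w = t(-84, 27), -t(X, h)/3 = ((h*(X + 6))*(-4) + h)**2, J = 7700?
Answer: -214265903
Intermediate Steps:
t(X, h) = -3*(h - 4*h*(6 + X))**2 (t(X, h) = -3*((h*(X + 6))*(-4) + h)**2 = -3*((h*(6 + X))*(-4) + h)**2 = -3*(-4*h*(6 + X) + h)**2 = -3*(h - 4*h*(6 + X))**2)
w = -214258203 (w = -3*27**2*(23 + 4*(-84))**2 = -3*729*(23 - 336)**2 = -3*729*(-313)**2 = -3*729*97969 = -214258203)
w - J = -214258203 - 1*7700 = -214258203 - 7700 = -214265903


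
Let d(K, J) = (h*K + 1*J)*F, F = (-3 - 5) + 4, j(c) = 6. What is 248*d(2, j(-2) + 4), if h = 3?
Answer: -15872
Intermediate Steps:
F = -4 (F = -8 + 4 = -4)
d(K, J) = -12*K - 4*J (d(K, J) = (3*K + 1*J)*(-4) = (3*K + J)*(-4) = (J + 3*K)*(-4) = -12*K - 4*J)
248*d(2, j(-2) + 4) = 248*(-12*2 - 4*(6 + 4)) = 248*(-24 - 4*10) = 248*(-24 - 40) = 248*(-64) = -15872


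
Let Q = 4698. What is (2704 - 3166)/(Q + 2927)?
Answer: -462/7625 ≈ -0.060590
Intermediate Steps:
(2704 - 3166)/(Q + 2927) = (2704 - 3166)/(4698 + 2927) = -462/7625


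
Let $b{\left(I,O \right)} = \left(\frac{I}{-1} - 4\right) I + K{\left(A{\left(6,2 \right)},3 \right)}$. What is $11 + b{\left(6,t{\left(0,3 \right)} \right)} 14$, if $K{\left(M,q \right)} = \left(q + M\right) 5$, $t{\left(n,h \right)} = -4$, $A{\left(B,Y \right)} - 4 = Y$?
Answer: $-199$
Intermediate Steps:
$A{\left(B,Y \right)} = 4 + Y$
$K{\left(M,q \right)} = 5 M + 5 q$ ($K{\left(M,q \right)} = \left(M + q\right) 5 = 5 M + 5 q$)
$b{\left(I,O \right)} = 45 + I \left(-4 - I\right)$ ($b{\left(I,O \right)} = \left(\frac{I}{-1} - 4\right) I + \left(5 \left(4 + 2\right) + 5 \cdot 3\right) = \left(I \left(-1\right) - 4\right) I + \left(5 \cdot 6 + 15\right) = \left(- I - 4\right) I + \left(30 + 15\right) = \left(-4 - I\right) I + 45 = I \left(-4 - I\right) + 45 = 45 + I \left(-4 - I\right)$)
$11 + b{\left(6,t{\left(0,3 \right)} \right)} 14 = 11 + \left(45 - 6^{2} - 24\right) 14 = 11 + \left(45 - 36 - 24\right) 14 = 11 - 210 = -199$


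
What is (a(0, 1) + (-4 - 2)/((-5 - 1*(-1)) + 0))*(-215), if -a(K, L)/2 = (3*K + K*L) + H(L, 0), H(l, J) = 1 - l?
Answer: -645/2 ≈ -322.50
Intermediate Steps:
a(K, L) = -2 - 6*K + 2*L - 2*K*L (a(K, L) = -2*((3*K + K*L) + (1 - L)) = -2*(1 - L + 3*K + K*L) = -2 - 6*K + 2*L - 2*K*L)
(a(0, 1) + (-4 - 2)/((-5 - 1*(-1)) + 0))*(-215) = ((-2 - 6*0 + 2*1 - 2*0*1) + (-4 - 2)/((-5 - 1*(-1)) + 0))*(-215) = ((-2 + 0 + 2 + 0) - 6/((-5 + 1) + 0))*(-215) = (0 - 6/(-4 + 0))*(-215) = (0 - 6/(-4))*(-215) = (0 - 6*(-¼))*(-215) = (0 + 3/2)*(-215) = (3/2)*(-215) = -645/2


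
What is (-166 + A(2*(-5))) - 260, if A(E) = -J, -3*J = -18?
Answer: -432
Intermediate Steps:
J = 6 (J = -⅓*(-18) = 6)
A(E) = -6 (A(E) = -1*6 = -6)
(-166 + A(2*(-5))) - 260 = (-166 - 6) - 260 = -172 - 260 = -432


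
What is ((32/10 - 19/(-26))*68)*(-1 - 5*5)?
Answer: -34748/5 ≈ -6949.6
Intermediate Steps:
((32/10 - 19/(-26))*68)*(-1 - 5*5) = ((32*(⅒) - 19*(-1/26))*68)*(-1 - 25) = ((16/5 + 19/26)*68)*(-26) = ((511/130)*68)*(-26) = (17374/65)*(-26) = -34748/5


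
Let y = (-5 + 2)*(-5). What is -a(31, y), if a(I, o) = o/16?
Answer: -15/16 ≈ -0.93750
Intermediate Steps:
y = 15 (y = -3*(-5) = 15)
a(I, o) = o/16 (a(I, o) = o*(1/16) = o/16)
-a(31, y) = -15/16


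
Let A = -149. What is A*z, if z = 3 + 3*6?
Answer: -3129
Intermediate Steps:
z = 21 (z = 3 + 18 = 21)
A*z = -149*21 = -3129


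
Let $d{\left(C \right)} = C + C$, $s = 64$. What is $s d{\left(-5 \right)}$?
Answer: $-640$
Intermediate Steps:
$d{\left(C \right)} = 2 C$
$s d{\left(-5 \right)} = 64 \cdot 2 \left(-5\right) = 64 \left(-10\right) = -640$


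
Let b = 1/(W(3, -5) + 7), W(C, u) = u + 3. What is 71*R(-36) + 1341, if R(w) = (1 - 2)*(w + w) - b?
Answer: 32194/5 ≈ 6438.8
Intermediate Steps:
W(C, u) = 3 + u
b = 1/5 (b = 1/((3 - 5) + 7) = 1/(-2 + 7) = 1/5 ≈ 0.20000)
R(w) = -1/5 - 2*w (R(w) = (1 - 2)*(w + w) - 1*1/5 = -2*w - 1/5 = -1/5 - 2*w)
71*R(-36) + 1341 = 71*(-1/5 - 2*(-36)) + 1341 = 71*(-1/5 + 72) + 1341 = 71*(359/5) + 1341 = 25489/5 + 1341 = 32194/5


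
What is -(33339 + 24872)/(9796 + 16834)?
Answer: -58211/26630 ≈ -2.1859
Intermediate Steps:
-(33339 + 24872)/(9796 + 16834) = -58211/26630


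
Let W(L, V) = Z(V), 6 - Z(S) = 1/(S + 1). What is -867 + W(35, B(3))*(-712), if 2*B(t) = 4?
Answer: -14705/3 ≈ -4901.7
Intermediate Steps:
B(t) = 2 (B(t) = (½)*4 = 2)
Z(S) = 6 - 1/(1 + S) (Z(S) = 6 - 1/(S + 1) = 6 - 1/(1 + S))
W(L, V) = (5 + 6*V)/(1 + V)
-867 + W(35, B(3))*(-712) = -867 + ((5 + 6*2)/(1 + 2))*(-712) = -867 + ((5 + 12)/3)*(-712) = -867 + ((⅓)*17)*(-712) = -867 + (17/3)*(-712) = -867 - 12104/3 = -14705/3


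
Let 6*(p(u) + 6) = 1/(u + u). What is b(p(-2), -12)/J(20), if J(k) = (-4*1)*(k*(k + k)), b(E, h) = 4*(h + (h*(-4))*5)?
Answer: -57/200 ≈ -0.28500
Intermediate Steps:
p(u) = -6 + 1/(12*u) (p(u) = -6 + 1/(6*(u + u)) = -6 + 1/(6*((2*u))) = -6 + (1/(2*u))/6 = -6 + 1/(12*u))
b(E, h) = -76*h (b(E, h) = 4*(h - 4*h*5) = 4*(h - 20*h) = 4*(-19*h) = -76*h)
J(k) = -8*k**2 (J(k) = -4*k*2*k = -8*k**2)
b(p(-2), -12)/J(20) = (-76*(-12))/((-8*20**2)) = 912/((-8*400)) = 912/(-3200) = 912*(-1/3200) = -57/200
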